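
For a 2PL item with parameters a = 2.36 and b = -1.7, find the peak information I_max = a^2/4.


For 2PL, max info at theta = b = -1.7
I_max = a^2 / 4 = 2.36^2 / 4
= 5.5696 / 4
I_max = 1.3924

1.3924


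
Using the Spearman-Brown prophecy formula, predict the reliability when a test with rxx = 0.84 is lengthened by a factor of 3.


r_new = (n * rxx) / (1 + (n-1) * rxx)
r_new = (3 * 0.84) / (1 + 2 * 0.84)
r_new = 2.52 / 2.68
r_new = 0.9403

0.9403


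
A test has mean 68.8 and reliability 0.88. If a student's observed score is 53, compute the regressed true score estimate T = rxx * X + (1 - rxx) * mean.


T_est = rxx * X + (1 - rxx) * mean
T_est = 0.88 * 53 + 0.12 * 68.8
T_est = 46.64 + 8.256
T_est = 54.896

54.896


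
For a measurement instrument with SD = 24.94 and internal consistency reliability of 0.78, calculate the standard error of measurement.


SEM = SD * sqrt(1 - rxx)
SEM = 24.94 * sqrt(1 - 0.78)
SEM = 24.94 * sqrt(0.22) = 24.94 * 0.469042
SEM = 11.6979

11.6979


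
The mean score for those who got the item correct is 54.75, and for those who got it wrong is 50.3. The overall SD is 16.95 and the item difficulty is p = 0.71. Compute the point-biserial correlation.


q = 1 - p = 0.29
rpb = ((M1 - M0) / SD) * sqrt(p * q)
rpb = ((54.75 - 50.3) / 16.95) * sqrt(0.71 * 0.29)
rpb = 0.1191

0.1191


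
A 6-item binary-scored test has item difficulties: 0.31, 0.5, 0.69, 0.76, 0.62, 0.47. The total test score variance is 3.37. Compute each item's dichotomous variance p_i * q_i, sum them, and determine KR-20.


For each item, compute p_i * q_i:
  Item 1: 0.31 * 0.69 = 0.2139
  Item 2: 0.5 * 0.5 = 0.25
  Item 3: 0.69 * 0.31 = 0.2139
  Item 4: 0.76 * 0.24 = 0.1824
  Item 5: 0.62 * 0.38 = 0.2356
  Item 6: 0.47 * 0.53 = 0.2491
Sum(p_i * q_i) = 0.2139 + 0.25 + 0.2139 + 0.1824 + 0.2356 + 0.2491 = 1.3449
KR-20 = (k/(k-1)) * (1 - Sum(p_i*q_i) / Var_total)
= (6/5) * (1 - 1.3449/3.37)
= 1.2 * 0.6009
KR-20 = 0.7211

0.7211


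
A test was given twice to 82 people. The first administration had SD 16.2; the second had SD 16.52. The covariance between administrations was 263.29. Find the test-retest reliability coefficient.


r = cov(X,Y) / (SD_X * SD_Y)
r = 263.29 / (16.2 * 16.52)
r = 263.29 / 267.624
r = 0.9838

0.9838


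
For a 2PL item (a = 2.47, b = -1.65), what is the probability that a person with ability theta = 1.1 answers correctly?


a*(theta - b) = 2.47 * (1.1 - -1.65) = 6.7925
exp(-6.7925) = 0.0011
P = 1 / (1 + 0.0011)
P = 0.9989

0.9989


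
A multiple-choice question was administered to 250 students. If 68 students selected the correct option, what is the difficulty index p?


Item difficulty p = number correct / total examinees
p = 68 / 250
p = 0.272

0.272


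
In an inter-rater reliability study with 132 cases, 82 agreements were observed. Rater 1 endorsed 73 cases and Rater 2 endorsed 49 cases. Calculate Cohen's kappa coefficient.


P_o = 82/132 = 0.621212
P_e = (73*49 + 59*83) / 17424 = 0.486341
kappa = (P_o - P_e) / (1 - P_e)
kappa = (0.621212 - 0.486341) / (1 - 0.486341)
kappa = 0.2626

0.2626


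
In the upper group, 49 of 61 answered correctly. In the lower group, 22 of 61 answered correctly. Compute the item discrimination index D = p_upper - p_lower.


p_upper = 49/61 = 0.8033
p_lower = 22/61 = 0.3607
D = 0.8033 - 0.3607 = 0.4426

0.4426


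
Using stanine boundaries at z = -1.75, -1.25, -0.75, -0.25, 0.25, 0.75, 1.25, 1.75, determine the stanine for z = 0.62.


Stanine boundaries: [-1.75, -1.25, -0.75, -0.25, 0.25, 0.75, 1.25, 1.75]
z = 0.62
Check each boundary:
  z >= -1.75 -> could be stanine 2
  z >= -1.25 -> could be stanine 3
  z >= -0.75 -> could be stanine 4
  z >= -0.25 -> could be stanine 5
  z >= 0.25 -> could be stanine 6
  z < 0.75
  z < 1.25
  z < 1.75
Highest qualifying boundary gives stanine = 6

6


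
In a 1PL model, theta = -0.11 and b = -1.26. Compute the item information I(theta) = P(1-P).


P = 1/(1+exp(-(-0.11--1.26))) = 0.7595
I = P*(1-P) = 0.7595 * 0.2405
I = 0.1827

0.1827


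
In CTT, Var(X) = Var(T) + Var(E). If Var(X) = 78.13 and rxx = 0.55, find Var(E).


var_true = rxx * var_obs = 0.55 * 78.13 = 42.9715
var_error = var_obs - var_true
var_error = 78.13 - 42.9715
var_error = 35.1585

35.1585


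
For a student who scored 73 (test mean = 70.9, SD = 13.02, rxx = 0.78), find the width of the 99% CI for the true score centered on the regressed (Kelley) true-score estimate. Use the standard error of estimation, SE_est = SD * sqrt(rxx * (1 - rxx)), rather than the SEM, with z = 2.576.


True score estimate = 0.78*73 + 0.22*70.9 = 72.538
SE_est = SD * sqrt(rxx * (1 - rxx)) = 13.02 * sqrt(0.78 * 0.22) = 13.02 * sqrt(0.1716) = 5.393487
CI = T_est +/- z * SE_est, so width = 2 * z * SE_est = 2 * 2.576 * 5.393487
Width = 27.7872

27.7872


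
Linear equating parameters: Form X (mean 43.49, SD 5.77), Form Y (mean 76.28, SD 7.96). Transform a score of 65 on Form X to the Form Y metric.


slope = SD_Y / SD_X = 7.96 / 5.77 ~ 1.3795
intercept = mean_Y - slope * mean_X = 76.28 - (7.96 / 5.77) * 43.49 ~ 16.2834
Y = slope * X + intercept. To avoid rounding drift from the rounded slope/intercept, evaluate the equivalent form Y = mean_Y + SD_Y * (X - mean_X) / SD_X at full precision:
Y = 76.28 + 7.96 * (65 - 43.49) / 5.77
Y = 76.28 + 7.96 * 21.51 / 5.77
Y = 76.28 + 171.2196 / 5.77
Y = 76.28 + 29.6741
Y = 105.9541

105.9541


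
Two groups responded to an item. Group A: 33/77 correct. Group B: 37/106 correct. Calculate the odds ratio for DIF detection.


Odds_A = 33/44 = 0.75
Odds_B = 37/69 = 0.5362
OR = Odds_A / Odds_B = 0.75 / 0.5362
Exactly, OR = (33 * 69) / (44 * 37) = 2277 / 1628
OR = 1.3986

1.3986


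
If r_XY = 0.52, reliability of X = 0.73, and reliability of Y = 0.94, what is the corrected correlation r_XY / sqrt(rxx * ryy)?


r_corrected = rxy / sqrt(rxx * ryy)
= 0.52 / sqrt(0.73 * 0.94)
= 0.52 / sqrt(0.6862)
= 0.52 / 0.828372
r_corrected = 0.6277

0.6277


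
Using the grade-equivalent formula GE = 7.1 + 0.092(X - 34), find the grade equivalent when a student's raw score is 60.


raw - median = 60 - 34 = 26
slope * diff = 0.092 * 26 = 2.392
GE = 7.1 + 2.392
GE = 9.492

9.492


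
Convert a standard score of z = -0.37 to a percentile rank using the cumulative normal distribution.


CDF(z) = 0.5 * (1 + erf(z/sqrt(2)))
erf(-0.2616) = -0.2886
CDF = 0.3557
Percentile rank = 0.3557 * 100 = 35.57

35.57


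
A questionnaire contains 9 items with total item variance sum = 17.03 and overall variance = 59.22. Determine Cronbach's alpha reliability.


alpha = (k/(k-1)) * (1 - sum(si^2)/s_total^2)
= (9/8) * (1 - 17.03/59.22)
alpha = 0.8015

0.8015


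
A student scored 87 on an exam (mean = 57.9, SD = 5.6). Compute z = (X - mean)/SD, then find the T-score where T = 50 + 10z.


z = (X - mean) / SD = (87 - 57.9) / 5.6
z = 29.1 / 5.6
z = 5.1964
T-score = T = 50 + 10z
Carry z at full precision (z = 29.1 / 5.6) into the conversion:
T-score = 50 + 10 * (29.1 / 5.6) = 50 + 291 / 5.6
T-score = 50 + 51.9643
T-score = 101.9643

101.9643


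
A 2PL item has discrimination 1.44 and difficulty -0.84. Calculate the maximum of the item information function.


For 2PL, max info at theta = b = -0.84
I_max = a^2 / 4 = 1.44^2 / 4
= 2.0736 / 4
I_max = 0.5184

0.5184


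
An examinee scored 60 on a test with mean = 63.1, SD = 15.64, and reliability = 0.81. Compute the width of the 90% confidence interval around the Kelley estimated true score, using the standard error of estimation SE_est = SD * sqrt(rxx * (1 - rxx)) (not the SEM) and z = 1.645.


True score estimate = 0.81*60 + 0.19*63.1 = 60.589
SE_est = SD * sqrt(rxx * (1 - rxx)) = 15.64 * sqrt(0.81 * 0.19) = 15.64 * sqrt(0.1539) = 6.135586
CI = T_est +/- z * SE_est, so width = 2 * z * SE_est = 2 * 1.645 * 6.135586
Width = 20.1861

20.1861


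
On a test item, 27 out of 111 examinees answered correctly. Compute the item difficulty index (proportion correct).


Item difficulty p = number correct / total examinees
p = 27 / 111
p = 0.2432

0.2432


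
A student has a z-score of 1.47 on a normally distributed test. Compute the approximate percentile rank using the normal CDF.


CDF(z) = 0.5 * (1 + erf(z/sqrt(2)))
erf(1.0394) = 0.8584
CDF = 0.9292
Percentile rank = 0.9292 * 100 = 92.92

92.92


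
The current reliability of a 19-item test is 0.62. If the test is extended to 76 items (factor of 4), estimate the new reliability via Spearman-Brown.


r_new = (n * rxx) / (1 + (n-1) * rxx)
r_new = (4 * 0.62) / (1 + 3 * 0.62)
r_new = 2.48 / 2.86
r_new = 0.8671

0.8671


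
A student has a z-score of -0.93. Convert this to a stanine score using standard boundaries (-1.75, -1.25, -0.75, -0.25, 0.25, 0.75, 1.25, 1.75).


Stanine boundaries: [-1.75, -1.25, -0.75, -0.25, 0.25, 0.75, 1.25, 1.75]
z = -0.93
Check each boundary:
  z >= -1.75 -> could be stanine 2
  z >= -1.25 -> could be stanine 3
  z < -0.75
  z < -0.25
  z < 0.25
  z < 0.75
  z < 1.25
  z < 1.75
Highest qualifying boundary gives stanine = 3

3


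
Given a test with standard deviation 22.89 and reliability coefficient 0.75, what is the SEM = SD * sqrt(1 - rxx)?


SEM = SD * sqrt(1 - rxx)
SEM = 22.89 * sqrt(1 - 0.75)
SEM = 22.89 * sqrt(0.25) = 22.89 * 0.5
SEM = 11.445

11.445


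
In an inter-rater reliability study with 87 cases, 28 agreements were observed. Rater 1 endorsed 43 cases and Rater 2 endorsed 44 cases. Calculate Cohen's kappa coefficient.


P_o = 28/87 = 0.321839
P_e = (43*44 + 44*43) / 7569 = 0.499934
kappa = (P_o - P_e) / (1 - P_e)
kappa = (0.321839 - 0.499934) / (1 - 0.499934)
kappa = -0.3561

-0.3561


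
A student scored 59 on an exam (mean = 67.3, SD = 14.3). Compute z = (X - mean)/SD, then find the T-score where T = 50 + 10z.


z = (X - mean) / SD = (59 - 67.3) / 14.3
z = -8.3 / 14.3
z = -0.5804
T-score = T = 50 + 10z
Carry z at full precision (z = -8.3 / 14.3) into the conversion:
T-score = 50 + 10 * (-8.3 / 14.3) = 50 + -83 / 14.3
T-score = 50 + -5.8042
T-score = 44.1958

44.1958


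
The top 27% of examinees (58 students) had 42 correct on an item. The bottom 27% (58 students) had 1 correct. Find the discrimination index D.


p_upper = 42/58 = 0.7241
p_lower = 1/58 = 0.0172
D = 0.7241 - 0.0172 = 0.7069

0.7069


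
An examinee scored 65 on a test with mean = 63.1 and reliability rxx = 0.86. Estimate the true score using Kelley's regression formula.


T_est = rxx * X + (1 - rxx) * mean
T_est = 0.86 * 65 + 0.14 * 63.1
T_est = 55.9 + 8.834
T_est = 64.734

64.734


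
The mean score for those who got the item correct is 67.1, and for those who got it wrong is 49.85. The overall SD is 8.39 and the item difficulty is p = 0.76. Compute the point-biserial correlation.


q = 1 - p = 0.24
rpb = ((M1 - M0) / SD) * sqrt(p * q)
rpb = ((67.1 - 49.85) / 8.39) * sqrt(0.76 * 0.24)
rpb = 0.8781

0.8781


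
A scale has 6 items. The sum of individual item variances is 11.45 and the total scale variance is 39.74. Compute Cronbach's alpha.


alpha = (k/(k-1)) * (1 - sum(si^2)/s_total^2)
= (6/5) * (1 - 11.45/39.74)
alpha = 0.8543

0.8543


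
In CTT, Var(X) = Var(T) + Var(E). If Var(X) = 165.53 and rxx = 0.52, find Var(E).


var_true = rxx * var_obs = 0.52 * 165.53 = 86.0756
var_error = var_obs - var_true
var_error = 165.53 - 86.0756
var_error = 79.4544

79.4544


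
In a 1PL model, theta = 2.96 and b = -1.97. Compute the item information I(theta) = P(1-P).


P = 1/(1+exp(-(2.96--1.97))) = 0.9928
I = P*(1-P) = 0.9928 * 0.0072
I = 0.0071

0.0071


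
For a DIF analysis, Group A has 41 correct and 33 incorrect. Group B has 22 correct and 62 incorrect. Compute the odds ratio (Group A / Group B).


Odds_A = 41/33 = 1.2424
Odds_B = 22/62 = 0.3548
OR = Odds_A / Odds_B = 1.2424 / 0.3548
Exactly, OR = (41 * 62) / (33 * 22) = 2542 / 726
OR = 3.5014

3.5014


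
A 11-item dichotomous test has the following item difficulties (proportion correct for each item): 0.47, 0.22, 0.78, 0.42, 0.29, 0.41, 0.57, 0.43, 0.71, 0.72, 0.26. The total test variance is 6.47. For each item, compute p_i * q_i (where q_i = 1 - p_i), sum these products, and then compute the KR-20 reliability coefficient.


For each item, compute p_i * q_i:
  Item 1: 0.47 * 0.53 = 0.2491
  Item 2: 0.22 * 0.78 = 0.1716
  Item 3: 0.78 * 0.22 = 0.1716
  Item 4: 0.42 * 0.58 = 0.2436
  Item 5: 0.29 * 0.71 = 0.2059
  Item 6: 0.41 * 0.59 = 0.2419
  Item 7: 0.57 * 0.43 = 0.2451
  Item 8: 0.43 * 0.57 = 0.2451
  Item 9: 0.71 * 0.29 = 0.2059
  Item 10: 0.72 * 0.28 = 0.2016
  Item 11: 0.26 * 0.74 = 0.1924
Sum(p_i * q_i) = 0.2491 + 0.1716 + 0.1716 + 0.2436 + 0.2059 + 0.2419 + 0.2451 + 0.2451 + 0.2059 + 0.2016 + 0.1924 = 2.3738
KR-20 = (k/(k-1)) * (1 - Sum(p_i*q_i) / Var_total)
= (11/10) * (1 - 2.3738/6.47)
= 1.1 * 0.6331
KR-20 = 0.6964

0.6964


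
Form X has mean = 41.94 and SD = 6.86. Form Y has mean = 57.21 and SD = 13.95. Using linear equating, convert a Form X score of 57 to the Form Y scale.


slope = SD_Y / SD_X = 13.95 / 6.86 ~ 2.0335
intercept = mean_Y - slope * mean_X = 57.21 - (13.95 / 6.86) * 41.94 ~ -28.0762
Y = slope * X + intercept. To avoid rounding drift from the rounded slope/intercept, evaluate the equivalent form Y = mean_Y + SD_Y * (X - mean_X) / SD_X at full precision:
Y = 57.21 + 13.95 * (57 - 41.94) / 6.86
Y = 57.21 + 13.95 * 15.06 / 6.86
Y = 57.21 + 210.087 / 6.86
Y = 57.21 + 30.6249
Y = 87.8349

87.8349


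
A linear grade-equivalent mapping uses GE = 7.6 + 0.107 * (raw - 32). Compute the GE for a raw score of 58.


raw - median = 58 - 32 = 26
slope * diff = 0.107 * 26 = 2.782
GE = 7.6 + 2.782
GE = 10.382

10.382


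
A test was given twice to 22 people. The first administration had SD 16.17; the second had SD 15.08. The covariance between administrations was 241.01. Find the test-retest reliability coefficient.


r = cov(X,Y) / (SD_X * SD_Y)
r = 241.01 / (16.17 * 15.08)
r = 241.01 / 243.8436
r = 0.9884

0.9884


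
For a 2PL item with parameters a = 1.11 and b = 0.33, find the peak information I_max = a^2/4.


For 2PL, max info at theta = b = 0.33
I_max = a^2 / 4 = 1.11^2 / 4
= 1.2321 / 4
I_max = 0.308

0.308


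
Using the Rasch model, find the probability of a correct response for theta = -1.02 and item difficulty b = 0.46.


theta - b = -1.02 - 0.46 = -1.48
exp(-(theta - b)) = exp(1.48) = 4.3929
P = 1 / (1 + 4.3929)
P = 0.1854

0.1854


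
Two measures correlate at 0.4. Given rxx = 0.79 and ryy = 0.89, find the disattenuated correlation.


r_corrected = rxy / sqrt(rxx * ryy)
= 0.4 / sqrt(0.79 * 0.89)
= 0.4 / sqrt(0.7031)
= 0.4 / 0.838511
r_corrected = 0.477

0.477


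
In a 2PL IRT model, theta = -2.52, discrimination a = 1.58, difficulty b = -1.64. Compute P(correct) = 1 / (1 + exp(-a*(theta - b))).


a*(theta - b) = 1.58 * (-2.52 - -1.64) = -1.3904
exp(--1.3904) = 4.0165
P = 1 / (1 + 4.0165)
P = 0.1993

0.1993


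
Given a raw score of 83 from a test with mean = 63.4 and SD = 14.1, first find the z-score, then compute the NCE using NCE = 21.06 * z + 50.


z = (X - mean) / SD = (83 - 63.4) / 14.1
z = 19.6 / 14.1
z = 1.3901
NCE = NCE = 21.06z + 50
Carry z at full precision (z = 19.6 / 14.1) into the conversion:
NCE = 21.06 * (19.6 / 14.1) + 50 = 412.776 / 14.1 + 50
NCE = 29.2749 + 50
NCE = 79.2749

79.2749


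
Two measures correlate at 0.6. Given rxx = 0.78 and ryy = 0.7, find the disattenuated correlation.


r_corrected = rxy / sqrt(rxx * ryy)
= 0.6 / sqrt(0.78 * 0.7)
= 0.6 / sqrt(0.546)
= 0.6 / 0.738918
r_corrected = 0.812

0.812


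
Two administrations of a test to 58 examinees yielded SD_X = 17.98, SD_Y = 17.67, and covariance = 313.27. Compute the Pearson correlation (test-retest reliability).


r = cov(X,Y) / (SD_X * SD_Y)
r = 313.27 / (17.98 * 17.67)
r = 313.27 / 317.7066
r = 0.986

0.986


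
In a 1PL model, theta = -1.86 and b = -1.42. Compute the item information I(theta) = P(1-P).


P = 1/(1+exp(-(-1.86--1.42))) = 0.3917
I = P*(1-P) = 0.3917 * 0.6083
I = 0.2383

0.2383


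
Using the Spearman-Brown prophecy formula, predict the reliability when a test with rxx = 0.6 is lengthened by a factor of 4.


r_new = (n * rxx) / (1 + (n-1) * rxx)
r_new = (4 * 0.6) / (1 + 3 * 0.6)
r_new = 2.4 / 2.8
r_new = 0.8571

0.8571


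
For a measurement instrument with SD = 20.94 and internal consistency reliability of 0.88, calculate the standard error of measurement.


SEM = SD * sqrt(1 - rxx)
SEM = 20.94 * sqrt(1 - 0.88)
SEM = 20.94 * sqrt(0.12) = 20.94 * 0.34641
SEM = 7.2538

7.2538


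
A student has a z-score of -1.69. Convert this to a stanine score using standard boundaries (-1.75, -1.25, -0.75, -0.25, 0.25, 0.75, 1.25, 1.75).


Stanine boundaries: [-1.75, -1.25, -0.75, -0.25, 0.25, 0.75, 1.25, 1.75]
z = -1.69
Check each boundary:
  z >= -1.75 -> could be stanine 2
  z < -1.25
  z < -0.75
  z < -0.25
  z < 0.25
  z < 0.75
  z < 1.25
  z < 1.75
Highest qualifying boundary gives stanine = 2

2


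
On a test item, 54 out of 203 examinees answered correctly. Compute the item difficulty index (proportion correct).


Item difficulty p = number correct / total examinees
p = 54 / 203
p = 0.266

0.266


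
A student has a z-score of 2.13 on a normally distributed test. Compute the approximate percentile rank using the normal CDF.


CDF(z) = 0.5 * (1 + erf(z/sqrt(2)))
erf(1.5061) = 0.9668
CDF = 0.9834
Percentile rank = 0.9834 * 100 = 98.34

98.34


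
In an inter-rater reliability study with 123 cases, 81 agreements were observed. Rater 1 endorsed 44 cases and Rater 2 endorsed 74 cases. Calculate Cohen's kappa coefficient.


P_o = 81/123 = 0.658537
P_e = (44*74 + 79*49) / 15129 = 0.471082
kappa = (P_o - P_e) / (1 - P_e)
kappa = (0.658537 - 0.471082) / (1 - 0.471082)
kappa = 0.3544

0.3544


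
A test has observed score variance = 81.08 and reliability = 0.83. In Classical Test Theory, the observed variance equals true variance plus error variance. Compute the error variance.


var_true = rxx * var_obs = 0.83 * 81.08 = 67.2964
var_error = var_obs - var_true
var_error = 81.08 - 67.2964
var_error = 13.7836

13.7836


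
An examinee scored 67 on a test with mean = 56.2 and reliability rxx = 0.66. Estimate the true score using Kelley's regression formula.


T_est = rxx * X + (1 - rxx) * mean
T_est = 0.66 * 67 + 0.34 * 56.2
T_est = 44.22 + 19.108
T_est = 63.328

63.328


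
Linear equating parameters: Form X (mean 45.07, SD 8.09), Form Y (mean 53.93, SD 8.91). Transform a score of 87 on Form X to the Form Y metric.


slope = SD_Y / SD_X = 8.91 / 8.09 ~ 1.1014
intercept = mean_Y - slope * mean_X = 53.93 - (8.91 / 8.09) * 45.07 ~ 4.2917
Y = slope * X + intercept. To avoid rounding drift from the rounded slope/intercept, evaluate the equivalent form Y = mean_Y + SD_Y * (X - mean_X) / SD_X at full precision:
Y = 53.93 + 8.91 * (87 - 45.07) / 8.09
Y = 53.93 + 8.91 * 41.93 / 8.09
Y = 53.93 + 373.5963 / 8.09
Y = 53.93 + 46.18
Y = 100.11

100.11


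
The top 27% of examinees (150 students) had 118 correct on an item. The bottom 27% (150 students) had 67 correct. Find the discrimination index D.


p_upper = 118/150 = 0.7867
p_lower = 67/150 = 0.4467
D = 0.7867 - 0.4467 = 0.34

0.34


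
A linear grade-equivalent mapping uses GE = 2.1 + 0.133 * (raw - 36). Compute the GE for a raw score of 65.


raw - median = 65 - 36 = 29
slope * diff = 0.133 * 29 = 3.857
GE = 2.1 + 3.857
GE = 5.957

5.957


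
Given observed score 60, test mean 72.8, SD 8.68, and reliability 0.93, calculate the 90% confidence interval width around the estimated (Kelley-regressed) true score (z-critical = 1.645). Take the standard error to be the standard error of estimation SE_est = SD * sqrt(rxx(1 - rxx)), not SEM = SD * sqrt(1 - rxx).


True score estimate = 0.93*60 + 0.07*72.8 = 60.896
SE_est = SD * sqrt(rxx * (1 - rxx)) = 8.68 * sqrt(0.93 * 0.07) = 8.68 * sqrt(0.0651) = 2.214676
CI = T_est +/- z * SE_est, so width = 2 * z * SE_est = 2 * 1.645 * 2.214676
Width = 7.2863

7.2863


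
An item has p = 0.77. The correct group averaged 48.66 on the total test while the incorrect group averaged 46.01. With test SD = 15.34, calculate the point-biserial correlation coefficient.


q = 1 - p = 0.23
rpb = ((M1 - M0) / SD) * sqrt(p * q)
rpb = ((48.66 - 46.01) / 15.34) * sqrt(0.77 * 0.23)
rpb = 0.0727

0.0727


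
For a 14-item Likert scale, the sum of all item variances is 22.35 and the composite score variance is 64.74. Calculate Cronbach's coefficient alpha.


alpha = (k/(k-1)) * (1 - sum(si^2)/s_total^2)
= (14/13) * (1 - 22.35/64.74)
alpha = 0.7051

0.7051


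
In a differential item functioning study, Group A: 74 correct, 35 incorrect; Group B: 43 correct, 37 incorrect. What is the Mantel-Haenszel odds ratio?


Odds_A = 74/35 = 2.1143
Odds_B = 43/37 = 1.1622
OR = Odds_A / Odds_B = 2.1143 / 1.1622
Exactly, OR = (74 * 37) / (35 * 43) = 2738 / 1505
OR = 1.8193

1.8193


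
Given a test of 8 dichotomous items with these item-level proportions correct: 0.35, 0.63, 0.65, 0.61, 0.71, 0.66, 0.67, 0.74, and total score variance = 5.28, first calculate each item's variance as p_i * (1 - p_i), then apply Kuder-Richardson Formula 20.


For each item, compute p_i * q_i:
  Item 1: 0.35 * 0.65 = 0.2275
  Item 2: 0.63 * 0.37 = 0.2331
  Item 3: 0.65 * 0.35 = 0.2275
  Item 4: 0.61 * 0.39 = 0.2379
  Item 5: 0.71 * 0.29 = 0.2059
  Item 6: 0.66 * 0.34 = 0.2244
  Item 7: 0.67 * 0.33 = 0.2211
  Item 8: 0.74 * 0.26 = 0.1924
Sum(p_i * q_i) = 0.2275 + 0.2331 + 0.2275 + 0.2379 + 0.2059 + 0.2244 + 0.2211 + 0.1924 = 1.7698
KR-20 = (k/(k-1)) * (1 - Sum(p_i*q_i) / Var_total)
= (8/7) * (1 - 1.7698/5.28)
= 1.1429 * 0.6648
KR-20 = 0.7598

0.7598


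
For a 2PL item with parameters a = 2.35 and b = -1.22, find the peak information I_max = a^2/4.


For 2PL, max info at theta = b = -1.22
I_max = a^2 / 4 = 2.35^2 / 4
= 5.5225 / 4
I_max = 1.3806

1.3806


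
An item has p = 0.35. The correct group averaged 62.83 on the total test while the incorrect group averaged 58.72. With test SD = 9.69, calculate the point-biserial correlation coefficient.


q = 1 - p = 0.65
rpb = ((M1 - M0) / SD) * sqrt(p * q)
rpb = ((62.83 - 58.72) / 9.69) * sqrt(0.35 * 0.65)
rpb = 0.2023

0.2023


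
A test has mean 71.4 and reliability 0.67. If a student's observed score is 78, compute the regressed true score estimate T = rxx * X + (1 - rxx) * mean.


T_est = rxx * X + (1 - rxx) * mean
T_est = 0.67 * 78 + 0.33 * 71.4
T_est = 52.26 + 23.562
T_est = 75.822

75.822


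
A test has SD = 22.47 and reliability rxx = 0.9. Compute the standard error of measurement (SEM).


SEM = SD * sqrt(1 - rxx)
SEM = 22.47 * sqrt(1 - 0.9)
SEM = 22.47 * sqrt(0.1) = 22.47 * 0.316228
SEM = 7.1056

7.1056


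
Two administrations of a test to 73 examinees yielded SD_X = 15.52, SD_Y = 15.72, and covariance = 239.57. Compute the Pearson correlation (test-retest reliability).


r = cov(X,Y) / (SD_X * SD_Y)
r = 239.57 / (15.52 * 15.72)
r = 239.57 / 243.9744
r = 0.9819

0.9819


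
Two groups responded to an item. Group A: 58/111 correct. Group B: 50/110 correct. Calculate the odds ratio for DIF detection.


Odds_A = 58/53 = 1.0943
Odds_B = 50/60 = 0.8333
OR = Odds_A / Odds_B = 1.0943 / 0.8333
Exactly, OR = (58 * 60) / (53 * 50) = 3480 / 2650
OR = 1.3132

1.3132


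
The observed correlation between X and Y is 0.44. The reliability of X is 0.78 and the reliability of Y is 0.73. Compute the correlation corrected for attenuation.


r_corrected = rxy / sqrt(rxx * ryy)
= 0.44 / sqrt(0.78 * 0.73)
= 0.44 / sqrt(0.5694)
= 0.44 / 0.754586
r_corrected = 0.5831

0.5831


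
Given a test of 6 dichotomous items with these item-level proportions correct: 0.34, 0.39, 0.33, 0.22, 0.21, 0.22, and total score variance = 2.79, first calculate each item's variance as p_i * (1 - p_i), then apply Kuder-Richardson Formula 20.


For each item, compute p_i * q_i:
  Item 1: 0.34 * 0.66 = 0.2244
  Item 2: 0.39 * 0.61 = 0.2379
  Item 3: 0.33 * 0.67 = 0.2211
  Item 4: 0.22 * 0.78 = 0.1716
  Item 5: 0.21 * 0.79 = 0.1659
  Item 6: 0.22 * 0.78 = 0.1716
Sum(p_i * q_i) = 0.2244 + 0.2379 + 0.2211 + 0.1716 + 0.1659 + 0.1716 = 1.1925
KR-20 = (k/(k-1)) * (1 - Sum(p_i*q_i) / Var_total)
= (6/5) * (1 - 1.1925/2.79)
= 1.2 * 0.5726
KR-20 = 0.6871

0.6871


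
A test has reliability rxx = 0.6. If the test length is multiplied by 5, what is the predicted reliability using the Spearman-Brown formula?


r_new = (n * rxx) / (1 + (n-1) * rxx)
r_new = (5 * 0.6) / (1 + 4 * 0.6)
r_new = 3.0 / 3.4
r_new = 0.8824

0.8824


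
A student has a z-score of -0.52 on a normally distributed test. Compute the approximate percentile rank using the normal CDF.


CDF(z) = 0.5 * (1 + erf(z/sqrt(2)))
erf(-0.3677) = -0.3969
CDF = 0.3015
Percentile rank = 0.3015 * 100 = 30.15

30.15


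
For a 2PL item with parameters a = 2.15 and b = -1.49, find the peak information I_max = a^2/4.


For 2PL, max info at theta = b = -1.49
I_max = a^2 / 4 = 2.15^2 / 4
= 4.6225 / 4
I_max = 1.1556

1.1556


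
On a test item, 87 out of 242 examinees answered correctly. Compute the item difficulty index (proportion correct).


Item difficulty p = number correct / total examinees
p = 87 / 242
p = 0.3595

0.3595


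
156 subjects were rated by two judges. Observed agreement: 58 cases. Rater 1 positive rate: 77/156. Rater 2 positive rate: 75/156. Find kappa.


P_o = 58/156 = 0.371795
P_e = (77*75 + 79*81) / 24336 = 0.500247
kappa = (P_o - P_e) / (1 - P_e)
kappa = (0.371795 - 0.500247) / (1 - 0.500247)
kappa = -0.257

-0.257


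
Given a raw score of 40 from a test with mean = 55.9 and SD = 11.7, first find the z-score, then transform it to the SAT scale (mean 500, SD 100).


z = (X - mean) / SD = (40 - 55.9) / 11.7
z = -15.9 / 11.7
z = -1.359
SAT-scale = SAT = 500 + 100z
Carry z at full precision (z = -15.9 / 11.7) into the conversion:
SAT-scale = 500 + 100 * (-15.9 / 11.7) = 500 + -1590 / 11.7
SAT-scale = 500 + -135.8974
SAT-scale = 364.1026

364.1026


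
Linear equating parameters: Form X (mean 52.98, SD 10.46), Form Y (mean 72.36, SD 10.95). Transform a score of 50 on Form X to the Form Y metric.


slope = SD_Y / SD_X = 10.95 / 10.46 ~ 1.0468
intercept = mean_Y - slope * mean_X = 72.36 - (10.95 / 10.46) * 52.98 ~ 16.8981
Y = slope * X + intercept. To avoid rounding drift from the rounded slope/intercept, evaluate the equivalent form Y = mean_Y + SD_Y * (X - mean_X) / SD_X at full precision:
Y = 72.36 + 10.95 * (50 - 52.98) / 10.46
Y = 72.36 - 10.95 * 2.98 / 10.46
Y = 72.36 - 32.631 / 10.46
Y = 72.36 - 3.1196
Y = 69.2404

69.2404


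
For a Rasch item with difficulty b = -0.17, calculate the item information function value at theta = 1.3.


P = 1/(1+exp(-(1.3--0.17))) = 0.8131
I = P*(1-P) = 0.8131 * 0.1869
I = 0.152

0.152


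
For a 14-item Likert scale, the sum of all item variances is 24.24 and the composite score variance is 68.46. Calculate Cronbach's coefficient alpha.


alpha = (k/(k-1)) * (1 - sum(si^2)/s_total^2)
= (14/13) * (1 - 24.24/68.46)
alpha = 0.6956

0.6956


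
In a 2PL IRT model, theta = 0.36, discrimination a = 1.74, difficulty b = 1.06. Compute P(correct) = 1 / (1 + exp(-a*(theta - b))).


a*(theta - b) = 1.74 * (0.36 - 1.06) = -1.218
exp(--1.218) = 3.3804
P = 1 / (1 + 3.3804)
P = 0.2283

0.2283


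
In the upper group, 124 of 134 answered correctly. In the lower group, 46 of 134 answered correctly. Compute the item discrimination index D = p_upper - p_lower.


p_upper = 124/134 = 0.9254
p_lower = 46/134 = 0.3433
D = 0.9254 - 0.3433 = 0.5821

0.5821


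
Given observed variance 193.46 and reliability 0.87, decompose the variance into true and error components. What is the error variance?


var_true = rxx * var_obs = 0.87 * 193.46 = 168.3102
var_error = var_obs - var_true
var_error = 193.46 - 168.3102
var_error = 25.1498

25.1498


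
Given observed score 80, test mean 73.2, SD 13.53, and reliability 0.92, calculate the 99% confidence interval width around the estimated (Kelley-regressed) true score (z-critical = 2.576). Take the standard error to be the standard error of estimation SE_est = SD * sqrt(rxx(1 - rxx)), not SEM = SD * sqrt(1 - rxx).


True score estimate = 0.92*80 + 0.08*73.2 = 79.456
SE_est = SD * sqrt(rxx * (1 - rxx)) = 13.53 * sqrt(0.92 * 0.08) = 13.53 * sqrt(0.0736) = 3.670597
CI = T_est +/- z * SE_est, so width = 2 * z * SE_est = 2 * 2.576 * 3.670597
Width = 18.9109

18.9109


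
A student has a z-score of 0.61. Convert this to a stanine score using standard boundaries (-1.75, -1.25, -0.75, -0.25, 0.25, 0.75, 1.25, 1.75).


Stanine boundaries: [-1.75, -1.25, -0.75, -0.25, 0.25, 0.75, 1.25, 1.75]
z = 0.61
Check each boundary:
  z >= -1.75 -> could be stanine 2
  z >= -1.25 -> could be stanine 3
  z >= -0.75 -> could be stanine 4
  z >= -0.25 -> could be stanine 5
  z >= 0.25 -> could be stanine 6
  z < 0.75
  z < 1.25
  z < 1.75
Highest qualifying boundary gives stanine = 6

6


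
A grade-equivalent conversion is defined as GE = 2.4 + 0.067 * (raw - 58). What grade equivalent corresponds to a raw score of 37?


raw - median = 37 - 58 = -21
slope * diff = 0.067 * -21 = -1.407
GE = 2.4 + -1.407
GE = 0.993

0.993


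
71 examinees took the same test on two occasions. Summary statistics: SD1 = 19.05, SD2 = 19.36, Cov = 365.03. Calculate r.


r = cov(X,Y) / (SD_X * SD_Y)
r = 365.03 / (19.05 * 19.36)
r = 365.03 / 368.808
r = 0.9898

0.9898


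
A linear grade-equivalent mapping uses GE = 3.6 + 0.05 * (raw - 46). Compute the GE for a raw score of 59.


raw - median = 59 - 46 = 13
slope * diff = 0.05 * 13 = 0.65
GE = 3.6 + 0.65
GE = 4.25

4.25


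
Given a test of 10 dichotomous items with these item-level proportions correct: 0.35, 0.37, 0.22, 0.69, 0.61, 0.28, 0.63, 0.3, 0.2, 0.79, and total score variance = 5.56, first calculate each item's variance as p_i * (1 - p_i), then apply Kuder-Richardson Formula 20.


For each item, compute p_i * q_i:
  Item 1: 0.35 * 0.65 = 0.2275
  Item 2: 0.37 * 0.63 = 0.2331
  Item 3: 0.22 * 0.78 = 0.1716
  Item 4: 0.69 * 0.31 = 0.2139
  Item 5: 0.61 * 0.39 = 0.2379
  Item 6: 0.28 * 0.72 = 0.2016
  Item 7: 0.63 * 0.37 = 0.2331
  Item 8: 0.3 * 0.7 = 0.21
  Item 9: 0.2 * 0.8 = 0.16
  Item 10: 0.79 * 0.21 = 0.1659
Sum(p_i * q_i) = 0.2275 + 0.2331 + 0.1716 + 0.2139 + 0.2379 + 0.2016 + 0.2331 + 0.21 + 0.16 + 0.1659 = 2.0546
KR-20 = (k/(k-1)) * (1 - Sum(p_i*q_i) / Var_total)
= (10/9) * (1 - 2.0546/5.56)
= 1.1111 * 0.6305
KR-20 = 0.7005

0.7005


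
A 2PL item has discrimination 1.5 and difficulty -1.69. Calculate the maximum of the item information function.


For 2PL, max info at theta = b = -1.69
I_max = a^2 / 4 = 1.5^2 / 4
= 2.25 / 4
I_max = 0.5625

0.5625


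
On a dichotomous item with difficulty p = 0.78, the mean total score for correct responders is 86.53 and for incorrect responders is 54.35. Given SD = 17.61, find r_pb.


q = 1 - p = 0.22
rpb = ((M1 - M0) / SD) * sqrt(p * q)
rpb = ((86.53 - 54.35) / 17.61) * sqrt(0.78 * 0.22)
rpb = 0.757

0.757


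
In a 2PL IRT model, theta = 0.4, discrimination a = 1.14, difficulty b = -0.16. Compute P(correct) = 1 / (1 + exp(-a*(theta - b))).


a*(theta - b) = 1.14 * (0.4 - -0.16) = 0.6384
exp(-0.6384) = 0.5281
P = 1 / (1 + 0.5281)
P = 0.6544

0.6544


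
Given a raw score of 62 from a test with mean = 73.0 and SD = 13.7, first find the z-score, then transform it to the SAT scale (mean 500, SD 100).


z = (X - mean) / SD = (62 - 73.0) / 13.7
z = -11.0 / 13.7
z = -0.8029
SAT-scale = SAT = 500 + 100z
Carry z at full precision (z = -11.0 / 13.7) into the conversion:
SAT-scale = 500 + 100 * (-11.0 / 13.7) = 500 + -1100 / 13.7
SAT-scale = 500 + -80.292
SAT-scale = 419.708

419.708


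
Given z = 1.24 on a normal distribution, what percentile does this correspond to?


CDF(z) = 0.5 * (1 + erf(z/sqrt(2)))
erf(0.8768) = 0.785
CDF = 0.8925
Percentile rank = 0.8925 * 100 = 89.25

89.25


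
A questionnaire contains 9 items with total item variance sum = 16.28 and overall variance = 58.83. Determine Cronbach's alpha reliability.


alpha = (k/(k-1)) * (1 - sum(si^2)/s_total^2)
= (9/8) * (1 - 16.28/58.83)
alpha = 0.8137

0.8137


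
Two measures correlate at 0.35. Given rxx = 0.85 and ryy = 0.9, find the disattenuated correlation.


r_corrected = rxy / sqrt(rxx * ryy)
= 0.35 / sqrt(0.85 * 0.9)
= 0.35 / sqrt(0.765)
= 0.35 / 0.874643
r_corrected = 0.4002

0.4002


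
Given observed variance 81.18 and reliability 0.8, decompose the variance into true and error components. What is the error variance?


var_true = rxx * var_obs = 0.8 * 81.18 = 64.944
var_error = var_obs - var_true
var_error = 81.18 - 64.944
var_error = 16.236

16.236


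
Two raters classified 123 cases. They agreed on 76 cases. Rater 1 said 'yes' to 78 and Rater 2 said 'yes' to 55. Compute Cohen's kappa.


P_o = 76/123 = 0.617886
P_e = (78*55 + 45*68) / 15129 = 0.485822
kappa = (P_o - P_e) / (1 - P_e)
kappa = (0.617886 - 0.485822) / (1 - 0.485822)
kappa = 0.2568

0.2568


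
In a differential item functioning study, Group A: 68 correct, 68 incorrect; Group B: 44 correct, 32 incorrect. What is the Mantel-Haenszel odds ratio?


Odds_A = 68/68 = 1.0
Odds_B = 44/32 = 1.375
OR = Odds_A / Odds_B = 1.0 / 1.375
Exactly, OR = (68 * 32) / (68 * 44) = 2176 / 2992
OR = 0.7273

0.7273


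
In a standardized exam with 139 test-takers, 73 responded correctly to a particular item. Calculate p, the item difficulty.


Item difficulty p = number correct / total examinees
p = 73 / 139
p = 0.5252

0.5252


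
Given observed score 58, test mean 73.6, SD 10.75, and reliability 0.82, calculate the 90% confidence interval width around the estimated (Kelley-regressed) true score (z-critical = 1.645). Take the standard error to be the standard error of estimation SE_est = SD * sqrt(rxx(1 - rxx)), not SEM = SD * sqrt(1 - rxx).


True score estimate = 0.82*58 + 0.18*73.6 = 60.808
SE_est = SD * sqrt(rxx * (1 - rxx)) = 10.75 * sqrt(0.82 * 0.18) = 10.75 * sqrt(0.1476) = 4.130015
CI = T_est +/- z * SE_est, so width = 2 * z * SE_est = 2 * 1.645 * 4.130015
Width = 13.5877

13.5877


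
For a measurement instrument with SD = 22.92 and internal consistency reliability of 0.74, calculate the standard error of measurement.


SEM = SD * sqrt(1 - rxx)
SEM = 22.92 * sqrt(1 - 0.74)
SEM = 22.92 * sqrt(0.26) = 22.92 * 0.509902
SEM = 11.687

11.687


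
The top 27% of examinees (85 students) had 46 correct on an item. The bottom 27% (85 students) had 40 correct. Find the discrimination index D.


p_upper = 46/85 = 0.5412
p_lower = 40/85 = 0.4706
D = 0.5412 - 0.4706 = 0.0706

0.0706


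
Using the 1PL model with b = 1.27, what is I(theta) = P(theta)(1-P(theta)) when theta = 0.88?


P = 1/(1+exp(-(0.88-1.27))) = 0.4037
I = P*(1-P) = 0.4037 * 0.5963
I = 0.2407

0.2407


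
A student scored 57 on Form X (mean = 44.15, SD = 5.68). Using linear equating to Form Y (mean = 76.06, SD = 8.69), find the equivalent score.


slope = SD_Y / SD_X = 8.69 / 5.68 ~ 1.5299
intercept = mean_Y - slope * mean_X = 76.06 - (8.69 / 5.68) * 44.15 ~ 8.5136
Y = slope * X + intercept. To avoid rounding drift from the rounded slope/intercept, evaluate the equivalent form Y = mean_Y + SD_Y * (X - mean_X) / SD_X at full precision:
Y = 76.06 + 8.69 * (57 - 44.15) / 5.68
Y = 76.06 + 8.69 * 12.85 / 5.68
Y = 76.06 + 111.6665 / 5.68
Y = 76.06 + 19.6596
Y = 95.7196

95.7196


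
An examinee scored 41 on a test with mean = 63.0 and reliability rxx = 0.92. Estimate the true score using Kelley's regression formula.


T_est = rxx * X + (1 - rxx) * mean
T_est = 0.92 * 41 + 0.08 * 63.0
T_est = 37.72 + 5.04
T_est = 42.76

42.76


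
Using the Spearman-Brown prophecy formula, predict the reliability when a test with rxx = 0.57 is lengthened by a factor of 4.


r_new = (n * rxx) / (1 + (n-1) * rxx)
r_new = (4 * 0.57) / (1 + 3 * 0.57)
r_new = 2.28 / 2.71
r_new = 0.8413

0.8413


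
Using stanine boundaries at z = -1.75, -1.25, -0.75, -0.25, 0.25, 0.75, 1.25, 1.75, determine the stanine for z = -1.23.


Stanine boundaries: [-1.75, -1.25, -0.75, -0.25, 0.25, 0.75, 1.25, 1.75]
z = -1.23
Check each boundary:
  z >= -1.75 -> could be stanine 2
  z >= -1.25 -> could be stanine 3
  z < -0.75
  z < -0.25
  z < 0.25
  z < 0.75
  z < 1.25
  z < 1.75
Highest qualifying boundary gives stanine = 3

3


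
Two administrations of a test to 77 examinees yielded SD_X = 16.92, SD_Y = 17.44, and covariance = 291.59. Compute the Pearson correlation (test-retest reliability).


r = cov(X,Y) / (SD_X * SD_Y)
r = 291.59 / (16.92 * 17.44)
r = 291.59 / 295.0848
r = 0.9882

0.9882


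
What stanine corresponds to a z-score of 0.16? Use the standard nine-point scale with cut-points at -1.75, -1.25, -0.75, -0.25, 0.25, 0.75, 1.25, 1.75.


Stanine boundaries: [-1.75, -1.25, -0.75, -0.25, 0.25, 0.75, 1.25, 1.75]
z = 0.16
Check each boundary:
  z >= -1.75 -> could be stanine 2
  z >= -1.25 -> could be stanine 3
  z >= -0.75 -> could be stanine 4
  z >= -0.25 -> could be stanine 5
  z < 0.25
  z < 0.75
  z < 1.25
  z < 1.75
Highest qualifying boundary gives stanine = 5

5


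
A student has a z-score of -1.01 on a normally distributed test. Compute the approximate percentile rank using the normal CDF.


CDF(z) = 0.5 * (1 + erf(z/sqrt(2)))
erf(-0.7142) = -0.6875
CDF = 0.1562
Percentile rank = 0.1562 * 100 = 15.62

15.62


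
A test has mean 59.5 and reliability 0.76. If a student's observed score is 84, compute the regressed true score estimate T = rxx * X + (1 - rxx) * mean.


T_est = rxx * X + (1 - rxx) * mean
T_est = 0.76 * 84 + 0.24 * 59.5
T_est = 63.84 + 14.28
T_est = 78.12

78.12


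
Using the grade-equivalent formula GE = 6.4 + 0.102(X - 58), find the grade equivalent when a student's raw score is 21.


raw - median = 21 - 58 = -37
slope * diff = 0.102 * -37 = -3.774
GE = 6.4 + -3.774
GE = 2.626

2.626


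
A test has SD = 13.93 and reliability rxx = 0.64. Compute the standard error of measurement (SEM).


SEM = SD * sqrt(1 - rxx)
SEM = 13.93 * sqrt(1 - 0.64)
SEM = 13.93 * sqrt(0.36) = 13.93 * 0.6
SEM = 8.358

8.358


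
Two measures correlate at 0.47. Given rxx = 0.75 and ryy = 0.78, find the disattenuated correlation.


r_corrected = rxy / sqrt(rxx * ryy)
= 0.47 / sqrt(0.75 * 0.78)
= 0.47 / sqrt(0.585)
= 0.47 / 0.764853
r_corrected = 0.6145

0.6145


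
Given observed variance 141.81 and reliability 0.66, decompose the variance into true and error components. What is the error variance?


var_true = rxx * var_obs = 0.66 * 141.81 = 93.5946
var_error = var_obs - var_true
var_error = 141.81 - 93.5946
var_error = 48.2154

48.2154


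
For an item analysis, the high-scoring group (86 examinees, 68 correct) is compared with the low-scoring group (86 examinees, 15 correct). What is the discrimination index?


p_upper = 68/86 = 0.7907
p_lower = 15/86 = 0.1744
D = 0.7907 - 0.1744 = 0.6163

0.6163


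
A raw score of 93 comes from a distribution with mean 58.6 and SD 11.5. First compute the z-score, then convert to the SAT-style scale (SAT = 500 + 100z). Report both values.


z = (X - mean) / SD = (93 - 58.6) / 11.5
z = 34.4 / 11.5
z = 2.9913
SAT-scale = SAT = 500 + 100z
Carry z at full precision (z = 34.4 / 11.5) into the conversion:
SAT-scale = 500 + 100 * (34.4 / 11.5) = 500 + 3440 / 11.5
SAT-scale = 500 + 299.1304
SAT-scale = 799.1304

799.1304


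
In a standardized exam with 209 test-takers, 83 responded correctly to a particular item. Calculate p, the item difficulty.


Item difficulty p = number correct / total examinees
p = 83 / 209
p = 0.3971

0.3971


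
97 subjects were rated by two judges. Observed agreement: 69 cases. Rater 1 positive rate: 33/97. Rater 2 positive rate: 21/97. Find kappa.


P_o = 69/97 = 0.71134
P_e = (33*21 + 64*76) / 9409 = 0.590605
kappa = (P_o - P_e) / (1 - P_e)
kappa = (0.71134 - 0.590605) / (1 - 0.590605)
kappa = 0.2949

0.2949


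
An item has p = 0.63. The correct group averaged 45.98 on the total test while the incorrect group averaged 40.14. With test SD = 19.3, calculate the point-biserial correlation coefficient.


q = 1 - p = 0.37
rpb = ((M1 - M0) / SD) * sqrt(p * q)
rpb = ((45.98 - 40.14) / 19.3) * sqrt(0.63 * 0.37)
rpb = 0.1461

0.1461
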